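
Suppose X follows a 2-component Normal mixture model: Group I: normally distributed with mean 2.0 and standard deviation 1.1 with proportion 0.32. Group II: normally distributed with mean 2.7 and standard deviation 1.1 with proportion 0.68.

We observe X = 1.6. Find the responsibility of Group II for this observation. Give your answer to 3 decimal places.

0.579

Posterior ∝ prior × likelihood, so P(k | x) ∝ π_k f_k(x); normalise over all components.
Evaluate each component's likelihood at the observed value:
  L_I = (1/(1.1·√(2π)))·exp(−(1.6−2.0)²/(2·1.1²)) = 0.362675·exp(-0.06612) = 0.339472
  L_II = (1/(1.1·√(2π)))·exp(−(1.6−2.7)²/(2·1.1²)) = 0.362675·exp(-0.50000) = 0.219973
Unnormalised posteriors:
  π_I·L_I = 0.32 × 0.339472 = 0.108631
  π_II·L_II = 0.68 × 0.219973 = 0.149582
Normaliser: 0.108631 + 0.149582 = 0.258213
Responsibility of Group II: 0.149582 / 0.258213 ≈ 0.579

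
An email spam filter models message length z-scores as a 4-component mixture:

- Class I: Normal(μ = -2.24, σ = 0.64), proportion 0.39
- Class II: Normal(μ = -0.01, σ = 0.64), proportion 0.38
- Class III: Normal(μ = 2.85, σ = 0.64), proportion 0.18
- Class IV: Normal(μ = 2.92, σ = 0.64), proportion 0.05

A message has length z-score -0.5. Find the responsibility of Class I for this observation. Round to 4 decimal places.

0.0330

P(component k | x) = P(Z=k)·f_k(x) / marginal(x), where marginal(x) = Σ_j P(Z=j)·f_j(x).
Normal densities:
  f_I = (1/(0.64·√(2π)))·exp(−(-0.5−-2.24)²/(2·0.64²)) = 0.623347·exp(-3.69580) = 0.0154762
  f_II = (1/(0.64·√(2π)))·exp(−(-0.5−-0.01)²/(2·0.64²)) = 0.623347·exp(-0.29309) = 0.464989
  f_III = (1/(0.64·√(2π)))·exp(−(-0.5−2.85)²/(2·0.64²)) = 0.623347·exp(-13.69934) = 7.00135e-07
  f_IV = (1/(0.64·√(2π)))·exp(−(-0.5−2.92)²/(2·0.64²)) = 0.623347·exp(-14.27783) = 3.92597e-07
Prior × likelihood for each component:
  P(Z=I)·f_I = 0.39 × 0.0154762 = 0.00603572
  P(Z=II)·f_II = 0.38 × 0.464989 = 0.176696
  P(Z=III)·f_III = 0.18 × 7.00135e-07 = 1.26024e-07
  P(Z=IV)·f_IV = 0.05 × 3.92597e-07 = 1.96298e-08
Denominator: 0.00603572 + 0.176696 + 1.26024e-07 + 1.96298e-08 = 0.182732
So the posterior for Class I is 0.00603572 / 0.182732 ≈ 0.0330.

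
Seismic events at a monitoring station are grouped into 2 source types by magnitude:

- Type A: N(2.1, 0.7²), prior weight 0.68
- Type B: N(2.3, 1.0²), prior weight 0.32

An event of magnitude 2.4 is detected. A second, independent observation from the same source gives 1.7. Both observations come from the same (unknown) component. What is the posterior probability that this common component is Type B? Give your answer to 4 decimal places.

P(component k | x) = P(Z=k)·f_k(x) / marginal(x), where marginal(x) = Σ_j P(Z=j)·f_j(x).
Since both observations come from the same component, the likelihood for component k is f_k(x₁)·f_k(x₂).
  L_A = [(1/(0.7·√(2π)))·exp(−(2.4−2.1)²/(2·0.7²)) = 0.569918·exp(-0.09184) = 0.51991] × [0.484068] = 0.251672
  L_B = [(1/(1.0·√(2π)))·exp(−(2.4−2.3)²/(2·1.0²)) = 0.398942·exp(-0.00500) = 0.396953] × [0.333225] = 0.132274
Weight by the priors:
  P(Z=A)·L_A = 0.68 × 0.251672 = 0.171137
  P(Z=B)·L_B = 0.32 × 0.132274 = 0.0423278
Denominator: 0.171137 + 0.0423278 = 0.213465
P(Type B | data) = 0.0423278 / 0.213465 ≈ 0.1983

0.1983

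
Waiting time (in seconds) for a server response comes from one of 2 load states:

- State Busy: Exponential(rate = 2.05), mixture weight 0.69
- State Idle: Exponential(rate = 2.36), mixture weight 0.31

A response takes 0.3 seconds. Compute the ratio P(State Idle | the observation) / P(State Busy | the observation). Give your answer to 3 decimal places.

0.471

The posterior odds equal the prior odds times the likelihood ratio: (π_i/π_j)·(f_i(x)/f_j(x)).
Component likelihoods at x = 0.3 seconds:
  p_Busy = 2.05·e^(−2.05·0.3) = 2.05·e^(−0.6150) = 1.10831
  p_Idle = 2.36·e^(−2.36·0.3) = 2.36·e^(−0.7080) = 1.1626
Posterior odds = (π_Idle·p_Idle) / (π_Busy·p_Busy) = (0.31·1.1626) / (0.69·1.10831) = 0.360407 / 0.764737 ≈ 0.471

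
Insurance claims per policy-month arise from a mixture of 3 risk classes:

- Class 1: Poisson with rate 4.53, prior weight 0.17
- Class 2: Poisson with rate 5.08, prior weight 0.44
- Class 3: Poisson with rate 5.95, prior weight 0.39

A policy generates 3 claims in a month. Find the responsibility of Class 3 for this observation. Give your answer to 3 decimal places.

By Bayes' theorem, P(k | x) = P(Z=k) f_k(x) / Σ_j P(Z=j) f_j(x).
Poisson probabilities:
  p_1 = e^(−4.53)·4.53^3/3! = 0.167028
  p_2 = e^(−5.08)·5.08^3/3! = 0.135901
  p_3 = e^(−5.95)·5.95^3/3! = 0.0914845
Multiply by the mixture weights:
  P(Z=1)·p_1 = 0.17 × 0.167028 = 0.0283948
  P(Z=2)·p_2 = 0.44 × 0.135901 = 0.0597966
  P(Z=3)·p_3 = 0.39 × 0.0914845 = 0.035679
Denominator: 0.0283948 + 0.0597966 + 0.035679 = 0.12387
Responsibility of Class 3: 0.035679 / 0.12387 ≈ 0.288

0.288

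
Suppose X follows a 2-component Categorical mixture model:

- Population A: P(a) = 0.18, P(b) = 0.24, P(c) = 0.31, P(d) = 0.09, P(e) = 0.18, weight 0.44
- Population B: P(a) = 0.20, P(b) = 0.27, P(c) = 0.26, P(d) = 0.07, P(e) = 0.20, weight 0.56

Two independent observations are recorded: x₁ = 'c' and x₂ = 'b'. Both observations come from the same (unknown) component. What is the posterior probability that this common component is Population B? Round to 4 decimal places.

0.5456

Apply Bayes' rule: the posterior for each component is proportional to its prior times its likelihood at x.
Since both observations come from the same component, the likelihood for component k is f_k(x₁)·f_k(x₂).
  f_A = [P(c | comp) = 0.31] × [0.24] = 0.0744
  f_B = [P(c | comp) = 0.26] × [0.27] = 0.0702
Multiply by the mixture weights:
  π_A·f_A = 0.44 × 0.0744 = 0.032736
  π_B·f_B = 0.56 × 0.0702 = 0.039312
Marginal: 0.032736 + 0.039312 = 0.072048
Responsibility of Population B: 0.039312 / 0.072048 ≈ 0.5456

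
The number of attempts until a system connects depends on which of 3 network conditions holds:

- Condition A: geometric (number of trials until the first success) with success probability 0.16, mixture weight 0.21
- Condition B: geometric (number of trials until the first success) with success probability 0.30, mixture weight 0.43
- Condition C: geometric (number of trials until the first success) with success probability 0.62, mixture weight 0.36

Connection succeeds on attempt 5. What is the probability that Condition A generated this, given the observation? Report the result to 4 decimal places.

0.3195

P(component k | x) = π_k·f_k(x) / marginal(x), where marginal(x) = Σ_j π_j·f_j(x).
Geometric probabilities:
  L_A = 0.16·(1−0.16)^4 = 0.16·0.497871 = 0.0796594
  L_B = 0.30·(1−0.30)^4 = 0.30·0.2401 = 0.07203
  L_C = 0.62·(1−0.62)^4 = 0.62·0.0208514 = 0.0129278
Unnormalised posteriors:
  π_A·L_A = 0.21 × 0.0796594 = 0.0167285
  π_B·L_B = 0.43 × 0.07203 = 0.0309729
  π_C·L_C = 0.36 × 0.0129278 = 0.00465402
Normaliser: 0.0167285 + 0.0309729 + 0.00465402 = 0.0523554
Responsibility of Condition A: 0.0167285 / 0.0523554 ≈ 0.3195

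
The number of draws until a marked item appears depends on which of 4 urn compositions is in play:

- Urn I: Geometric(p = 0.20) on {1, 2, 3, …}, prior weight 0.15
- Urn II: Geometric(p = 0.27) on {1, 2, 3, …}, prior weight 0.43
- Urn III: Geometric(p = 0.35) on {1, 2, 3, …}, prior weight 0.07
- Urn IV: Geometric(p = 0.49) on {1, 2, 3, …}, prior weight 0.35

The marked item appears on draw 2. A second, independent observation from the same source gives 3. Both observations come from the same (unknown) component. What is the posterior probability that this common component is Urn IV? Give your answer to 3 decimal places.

Posterior ∝ prior × likelihood, so P(k | x) ∝ P(Z=k) f_k(x); normalise over all components.
Since both observations come from the same component, the likelihood for component k is f_k(x₁)·f_k(x₂).
  p_I = [0.20·(1−0.20)^1 = 0.20·0.8 = 0.16] × [0.128] = 0.02048
  p_II = [0.27·(1−0.27)^1 = 0.27·0.73 = 0.1971] × [0.143883] = 0.0283593
  p_III = [0.35·(1−0.35)^1 = 0.35·0.65 = 0.2275] × [0.147875] = 0.0336416
  p_IV = [0.49·(1−0.49)^1 = 0.49·0.51 = 0.2499] × [0.127449] = 0.0318495
Weight by the priors:
  P(Z=I)·p_I = 0.15 × 0.02048 = 0.003072
  P(Z=II)·p_II = 0.43 × 0.0283593 = 0.0121945
  P(Z=III)·p_III = 0.07 × 0.0336416 = 0.00235491
  P(Z=IV)·p_IV = 0.35 × 0.0318495 = 0.0111473
Normaliser: 0.003072 + 0.0121945 + 0.00235491 + 0.0111473 = 0.0287688
So the posterior for Urn IV is 0.0111473 / 0.0287688 ≈ 0.387.

0.387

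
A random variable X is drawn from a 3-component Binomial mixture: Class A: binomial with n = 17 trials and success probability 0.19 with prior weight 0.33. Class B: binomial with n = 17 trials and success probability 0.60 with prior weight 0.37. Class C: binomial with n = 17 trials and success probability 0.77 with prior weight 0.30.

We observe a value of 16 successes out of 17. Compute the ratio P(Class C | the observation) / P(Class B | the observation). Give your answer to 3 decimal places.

25.236

The posterior odds equal the prior odds times the likelihood ratio: (π_i/π_j)·(f_i(x)/f_j(x)).
Binomial probabilities:
  f_A = C(17,16)·0.19^16·0.81^1 = 17·2.88441e-12·0.81 = 3.97184e-11
  f_B = C(17,16)·0.60^16·0.40^1 = 17·0.000282111·0.4 = 0.00191835
  f_C = C(17,16)·0.77^16·0.23^1 = 17·0.0152704·0.23 = 0.0597074
Posterior odds = (π_C·f_C) / (π_B·f_B) = (0.30·0.0597074) / (0.37·0.00191835) = 0.0179122 / 0.000709791 ≈ 25.236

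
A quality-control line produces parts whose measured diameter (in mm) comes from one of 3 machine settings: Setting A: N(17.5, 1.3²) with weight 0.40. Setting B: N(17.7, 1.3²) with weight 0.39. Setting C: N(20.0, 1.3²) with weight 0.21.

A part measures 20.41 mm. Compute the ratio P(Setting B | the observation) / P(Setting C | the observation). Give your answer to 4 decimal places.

0.2222

Only the two components matter; the odds are (π_i f_i(x)) / (π_j f_j(x)).
Evaluate each component's likelihood at the observed value:
  f_A = (1/(1.3·√(2π)))·exp(−(20.41−17.5)²/(2·1.3²)) = 0.306879·exp(-2.50536) = 0.0250556
  f_B = (1/(1.3·√(2π)))·exp(−(20.41−17.7)²/(2·1.3²)) = 0.306879·exp(-2.17281) = 0.0349403
  f_C = (1/(1.3·√(2π)))·exp(−(20.41−20.0)²/(2·1.3²)) = 0.306879·exp(-0.04973) = 0.29199
Odds = (0.39/0.21) × (0.0349403/0.29199) = 1.85714 × 0.119663 ≈ 0.2222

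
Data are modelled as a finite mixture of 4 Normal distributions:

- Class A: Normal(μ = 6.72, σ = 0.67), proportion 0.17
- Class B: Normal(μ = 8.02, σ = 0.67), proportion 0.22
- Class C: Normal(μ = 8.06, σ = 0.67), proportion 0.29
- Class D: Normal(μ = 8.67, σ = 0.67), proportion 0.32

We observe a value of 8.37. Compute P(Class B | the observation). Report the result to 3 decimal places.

0.256

Posterior ∝ prior × likelihood, so P(k | x) ∝ P(Z=k) f_k(x); normalise over all components.
Evaluate each component's likelihood at the observed value:
  p_A = (1/(0.67·√(2π)))·exp(−(8.37−6.72)²/(2·0.67²)) = 0.595436·exp(-3.03241) = 0.0286996
  p_B = (1/(0.67·√(2π)))·exp(−(8.37−8.02)²/(2·0.67²)) = 0.595436·exp(-0.13644) = 0.519491
  p_C = (1/(0.67·√(2π)))·exp(−(8.37−8.06)²/(2·0.67²)) = 0.595436·exp(-0.10704) = 0.534994
  p_D = (1/(0.67·√(2π)))·exp(−(8.37−8.67)²/(2·0.67²)) = 0.595436·exp(-0.10025) = 0.538641
Prior × likelihood for each component:
  P(Z=A)·p_A = 0.17 × 0.0286996 = 0.00487892
  P(Z=B)·p_B = 0.22 × 0.519491 = 0.114288
  P(Z=C)·p_C = 0.29 × 0.534994 = 0.155148
  P(Z=D)·p_D = 0.32 × 0.538641 = 0.172365
Normaliser: 0.00487892 + 0.114288 + 0.155148 + 0.172365 = 0.44668
So the posterior for Class B is 0.114288 / 0.44668 ≈ 0.256.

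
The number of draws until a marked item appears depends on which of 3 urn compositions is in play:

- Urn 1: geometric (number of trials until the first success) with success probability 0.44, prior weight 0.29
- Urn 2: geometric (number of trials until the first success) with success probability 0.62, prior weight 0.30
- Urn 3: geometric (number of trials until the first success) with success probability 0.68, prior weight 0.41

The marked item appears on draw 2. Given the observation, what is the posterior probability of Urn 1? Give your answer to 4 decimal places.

By Bayes' theorem, P(k | x) = π_k f_k(x) / Σ_j π_j f_j(x).
Geometric probabilities:
  p_1 = 0.44·(1−0.44)^1 = 0.44·0.56 = 0.2464
  p_2 = 0.62·(1−0.62)^1 = 0.62·0.38 = 0.2356
  p_3 = 0.68·(1−0.68)^1 = 0.68·0.32 = 0.2176
Weight by the priors:
  π_1·p_1 = 0.29 × 0.2464 = 0.071456
  π_2·p_2 = 0.30 × 0.2356 = 0.07068
  π_3·p_3 = 0.41 × 0.2176 = 0.089216
Sum: 0.071456 + 0.07068 + 0.089216 = 0.231352
P(Urn 1 | 2) = 0.071456 / 0.231352 ≈ 0.3089

0.3089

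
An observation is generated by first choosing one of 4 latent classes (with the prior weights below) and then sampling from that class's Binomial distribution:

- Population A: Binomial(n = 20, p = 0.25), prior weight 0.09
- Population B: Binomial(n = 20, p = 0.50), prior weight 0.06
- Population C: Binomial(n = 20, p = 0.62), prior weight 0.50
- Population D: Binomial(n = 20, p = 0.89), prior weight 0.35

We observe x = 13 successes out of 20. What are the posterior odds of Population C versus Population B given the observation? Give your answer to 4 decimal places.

19.9984

Since P(k|x) ∝ P(Z=k) f_k(x), the posterior odds are P(Z=i) f_i(x) / (P(Z=j) f_j(x)).
Component likelihoods at x = 13 successes out of 20:
  p_A = 0.000154192
  p_B = 0.0739288
  p_C = 0.177415
  p_D = 0.00332072
0.0887076 / 0.00443573 ≈ 19.9984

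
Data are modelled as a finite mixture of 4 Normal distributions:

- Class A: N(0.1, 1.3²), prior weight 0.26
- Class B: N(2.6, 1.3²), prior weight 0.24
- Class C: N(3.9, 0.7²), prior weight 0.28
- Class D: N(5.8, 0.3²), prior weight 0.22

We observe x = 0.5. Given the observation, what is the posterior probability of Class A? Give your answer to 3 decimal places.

0.792

Posterior ∝ prior × likelihood, so P(k | x) ∝ π_k f_k(x); normalise over all components.
Component likelihoods at x = 0.5:
  f_A = 0.29269
  f_B = 0.0832392
  f_C = 4.29447e-06
  f_D = 2.23729e-68
Weight by the priors:
  π_A·f_A = 0.26 × 0.29269 = 0.0760995
  π_B·f_B = 0.24 × 0.0832392 = 0.0199774
  π_C·f_C = 0.28 × 4.29447e-06 = 1.20245e-06
  π_D·f_D = 0.22 × 2.23729e-68 = 4.92204e-69
Denominator: 0.0760995 + 0.0199774 + 1.20245e-06 + 4.92204e-69 = 0.0960781
Responsibility of Class A: 0.0760995 / 0.0960781 ≈ 0.792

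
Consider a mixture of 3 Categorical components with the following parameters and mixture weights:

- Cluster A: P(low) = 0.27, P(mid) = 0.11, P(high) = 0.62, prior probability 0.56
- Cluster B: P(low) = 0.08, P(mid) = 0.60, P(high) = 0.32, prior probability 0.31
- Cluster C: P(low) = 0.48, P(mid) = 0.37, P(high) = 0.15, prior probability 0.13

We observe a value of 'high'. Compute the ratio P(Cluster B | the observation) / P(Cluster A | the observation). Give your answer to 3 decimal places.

0.286

Since P(k|x) ∝ π_k f_k(x), the posterior odds are π_i f_i(x) / (π_j f_j(x)).
Categorical probabilities:
  L_A = P(high | comp) = 0.62
  L_B = P(high | comp) = 0.32
  L_C = P(high | comp) = 0.15
Odds = (0.31/0.56) × (0.32/0.62) = 0.553571 × 0.516129 ≈ 0.286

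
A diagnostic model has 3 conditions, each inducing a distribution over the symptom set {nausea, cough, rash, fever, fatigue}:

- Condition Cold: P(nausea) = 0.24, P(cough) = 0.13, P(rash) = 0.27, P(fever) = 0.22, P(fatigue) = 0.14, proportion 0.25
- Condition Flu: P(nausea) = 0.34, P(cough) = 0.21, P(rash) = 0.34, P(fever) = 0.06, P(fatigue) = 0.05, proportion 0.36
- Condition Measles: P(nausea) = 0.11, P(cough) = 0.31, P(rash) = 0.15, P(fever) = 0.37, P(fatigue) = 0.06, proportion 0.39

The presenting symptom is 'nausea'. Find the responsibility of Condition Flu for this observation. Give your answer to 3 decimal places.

By Bayes' theorem, P(k | x) = π_k f_k(x) / Σ_j π_j f_j(x).
Evaluate each component's likelihood at the observed value:
  f_Cold = 0.24
  f_Flu = 0.34
  f_Measles = 0.11
Weight by the priors:
  π_Cold·f_Cold = 0.25 × 0.24 = 0.06
  π_Flu·f_Flu = 0.36 × 0.34 = 0.1224
  π_Measles·f_Measles = 0.39 × 0.11 = 0.0429
Normaliser: 0.06 + 0.1224 + 0.0429 = 0.2253
Responsibility of Condition Flu: 0.1224 / 0.2253 ≈ 0.543

0.543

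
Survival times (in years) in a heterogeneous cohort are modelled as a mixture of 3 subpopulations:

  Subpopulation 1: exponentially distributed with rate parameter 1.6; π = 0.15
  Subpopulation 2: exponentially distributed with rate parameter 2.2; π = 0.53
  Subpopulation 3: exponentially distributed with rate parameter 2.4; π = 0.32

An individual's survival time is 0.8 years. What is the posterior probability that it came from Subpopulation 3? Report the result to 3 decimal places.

0.296

P(component k | x) = π_k·f_k(x) / marginal(x), where marginal(x) = Σ_j π_j·f_j(x).
Evaluate each component's likelihood at the observed value:
  p_1 = 0.44486
  p_2 = 0.378499
  p_3 = 0.351857
Multiply by the mixture weights:
  π_1·p_1 = 0.15 × 0.44486 = 0.066729
  π_2·p_2 = 0.53 × 0.378499 = 0.200604
  π_3·p_3 = 0.32 × 0.351857 = 0.112594
Evidence: 0.066729 + 0.200604 + 0.112594 = 0.379927
So the posterior for Subpopulation 3 is 0.112594 / 0.379927 ≈ 0.296.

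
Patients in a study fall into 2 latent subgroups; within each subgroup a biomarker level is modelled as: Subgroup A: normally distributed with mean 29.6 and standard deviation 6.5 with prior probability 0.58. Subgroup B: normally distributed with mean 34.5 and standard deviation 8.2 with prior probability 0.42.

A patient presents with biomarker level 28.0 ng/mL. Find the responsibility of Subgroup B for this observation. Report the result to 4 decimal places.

The responsibility of component k is w_k f_k(x) divided by Σ_j w_j f_j(x).
Normal densities:
  p_A = 0.0595442
  p_B = 0.0355347
Prior × likelihood for each component:
  w_A·p_A = 0.58 × 0.0595442 = 0.0345356
  w_B·p_B = 0.42 × 0.0355347 = 0.0149246
Evidence: 0.0345356 + 0.0149246 = 0.0494602
P(Subgroup B | x) ≈ 0.3017

0.3017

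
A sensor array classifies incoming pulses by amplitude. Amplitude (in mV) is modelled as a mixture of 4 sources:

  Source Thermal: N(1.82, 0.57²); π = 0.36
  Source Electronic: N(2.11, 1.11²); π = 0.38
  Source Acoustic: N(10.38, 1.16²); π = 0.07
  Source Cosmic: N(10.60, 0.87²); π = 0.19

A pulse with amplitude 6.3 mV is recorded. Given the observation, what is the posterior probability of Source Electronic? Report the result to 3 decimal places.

Apply Bayes' rule: the posterior for each component is proportional to its prior times its likelihood at x.
Component likelihoods at x = 6.3 mV:
  f_Thermal = 2.69751e-14
  f_Electronic = 0.000289383
  f_Acoustic = 0.000708152
  f_Cosmic = 2.274e-06
Unnormalised posteriors:
  w_Thermal·f_Thermal = 0.36 × 2.69751e-14 = 9.71104e-15
  w_Electronic·f_Electronic = 0.38 × 0.000289383 = 0.000109965
  w_Acoustic·f_Acoustic = 0.07 × 0.000708152 = 4.95706e-05
  w_Cosmic·f_Cosmic = 0.19 × 2.274e-06 = 4.32059e-07
Evidence: 9.71104e-15 + 0.000109965 + 4.95706e-05 + 4.32059e-07 = 0.000159968
So the posterior for Source Electronic is 0.000109965 / 0.000159968 ≈ 0.687.

0.687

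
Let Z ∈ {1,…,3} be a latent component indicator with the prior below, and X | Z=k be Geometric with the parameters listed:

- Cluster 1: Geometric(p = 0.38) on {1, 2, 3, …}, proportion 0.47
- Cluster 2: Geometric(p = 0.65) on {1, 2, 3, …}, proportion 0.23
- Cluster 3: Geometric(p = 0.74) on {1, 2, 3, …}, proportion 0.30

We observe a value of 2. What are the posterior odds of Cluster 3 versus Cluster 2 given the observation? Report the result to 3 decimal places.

The posterior odds equal the prior odds times the likelihood ratio: (π_i/π_j)·(f_i(x)/f_j(x)).
Component likelihoods at x = 2:
  p_1 = 0.2356
  p_2 = 0.2275
  p_3 = 0.1924
0.05772 / 0.052325 ≈ 1.103

1.103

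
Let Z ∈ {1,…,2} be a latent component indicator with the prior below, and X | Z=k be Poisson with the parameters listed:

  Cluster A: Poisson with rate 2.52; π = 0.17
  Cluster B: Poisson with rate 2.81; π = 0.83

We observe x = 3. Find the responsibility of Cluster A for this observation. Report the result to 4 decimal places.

The responsibility of component k is w_k f_k(x) divided by Σ_j w_j f_j(x).
Component likelihoods at x = 3:
  L_A = e^(−2.52)·2.52^3/3! = 0.214599
  L_B = e^(−2.81)·2.81^3/3! = 0.222638
Weight by the priors:
  w_A·L_A = 0.17 × 0.214599 = 0.0364819
  w_B·L_B = 0.83 × 0.222638 = 0.18479
Sum: 0.0364819 + 0.18479 = 0.221272
So the posterior for Cluster A is 0.0364819 / 0.221272 ≈ 0.1649.

0.1649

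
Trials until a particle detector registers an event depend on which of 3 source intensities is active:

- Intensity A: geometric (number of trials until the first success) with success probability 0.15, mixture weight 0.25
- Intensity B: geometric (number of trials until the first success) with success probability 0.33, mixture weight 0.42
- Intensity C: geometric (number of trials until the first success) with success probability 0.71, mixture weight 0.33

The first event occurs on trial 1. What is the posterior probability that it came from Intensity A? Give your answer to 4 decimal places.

Apply Bayes' rule: the posterior for each component is proportional to its prior times its likelihood at x.
Evaluate each component's likelihood at the observed value:
  L_A = 0.15·(1−0.15)^0 = 0.15·1 = 0.15
  L_B = 0.33·(1−0.33)^0 = 0.33·1 = 0.33
  L_C = 0.71·(1−0.71)^0 = 0.71·1 = 0.71
Weight by the priors:
  π_A·L_A = 0.25 × 0.15 = 0.0375
  π_B·L_B = 0.42 × 0.33 = 0.1386
  π_C·L_C = 0.33 × 0.71 = 0.2343
Evidence: 0.0375 + 0.1386 + 0.2343 = 0.4104
P(Intensity A | the observation) ≈ 0.0914

0.0914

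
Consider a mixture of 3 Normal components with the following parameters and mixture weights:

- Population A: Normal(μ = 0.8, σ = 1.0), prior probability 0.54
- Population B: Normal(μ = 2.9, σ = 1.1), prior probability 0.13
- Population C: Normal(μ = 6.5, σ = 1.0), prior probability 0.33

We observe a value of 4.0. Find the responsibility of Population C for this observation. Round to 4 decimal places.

The responsibility of component k is π_k f_k(x) divided by Σ_j π_j f_j(x).
Normal densities:
  f_A = 0.00238409
  f_B = 0.219973
  f_C = 0.0175283
Weight by the priors:
  π_A·f_A = 0.54 × 0.00238409 = 0.00128741
  π_B·f_B = 0.13 × 0.219973 = 0.0285965
  π_C·f_C = 0.33 × 0.0175283 = 0.00578434
Normaliser: 0.00128741 + 0.0285965 + 0.00578434 = 0.0356683
P(Population C | x) = 0.00578434 / 0.0356683 ≈ 0.1622

0.1622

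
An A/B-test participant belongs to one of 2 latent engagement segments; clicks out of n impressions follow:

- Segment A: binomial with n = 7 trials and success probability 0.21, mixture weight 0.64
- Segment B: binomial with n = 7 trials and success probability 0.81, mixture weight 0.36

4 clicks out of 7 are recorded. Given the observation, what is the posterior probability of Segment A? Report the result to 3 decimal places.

P(component k | x) = P(Z=k)·f_k(x) / marginal(x), where marginal(x) = Σ_j P(Z=j)·f_j(x).
Component likelihoods at x = 4 clicks out of 7:
  f_A = 0.0335604
  f_B = 0.10334
Prior × likelihood for each component:
  P(Z=A)·f_A = 0.64 × 0.0335604 = 0.0214786
  P(Z=B)·f_B = 0.36 × 0.10334 = 0.0372024
Normaliser: 0.0214786 + 0.0372024 = 0.0586811
So the posterior for Segment A is 0.0214786 / 0.0586811 ≈ 0.366.

0.366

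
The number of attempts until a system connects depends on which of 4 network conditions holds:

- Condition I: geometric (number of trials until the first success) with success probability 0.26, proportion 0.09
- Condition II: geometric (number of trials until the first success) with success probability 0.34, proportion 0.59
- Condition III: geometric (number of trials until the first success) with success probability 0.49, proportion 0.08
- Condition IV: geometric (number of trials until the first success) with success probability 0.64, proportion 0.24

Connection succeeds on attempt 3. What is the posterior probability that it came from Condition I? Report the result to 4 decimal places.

Posterior ∝ prior × likelihood, so P(k | x) ∝ π_k f_k(x); normalise over all components.
Component likelihoods at x = 3:
  L_I = 0.26·(1−0.26)^2 = 0.26·0.5476 = 0.142376
  L_II = 0.34·(1−0.34)^2 = 0.34·0.4356 = 0.148104
  L_III = 0.49·(1−0.49)^2 = 0.49·0.2601 = 0.127449
  L_IV = 0.64·(1−0.64)^2 = 0.64·0.1296 = 0.082944
Prior × likelihood for each component:
  π_I·L_I = 0.09 × 0.142376 = 0.0128138
  π_II·L_II = 0.59 × 0.148104 = 0.0873814
  π_III·L_III = 0.08 × 0.127449 = 0.0101959
  π_IV·L_IV = 0.24 × 0.082944 = 0.0199066
Normaliser: 0.0128138 + 0.0873814 + 0.0101959 + 0.0199066 = 0.130298
P(Condition I | the observation) = 0.0128138 / 0.130298 ≈ 0.0983

0.0983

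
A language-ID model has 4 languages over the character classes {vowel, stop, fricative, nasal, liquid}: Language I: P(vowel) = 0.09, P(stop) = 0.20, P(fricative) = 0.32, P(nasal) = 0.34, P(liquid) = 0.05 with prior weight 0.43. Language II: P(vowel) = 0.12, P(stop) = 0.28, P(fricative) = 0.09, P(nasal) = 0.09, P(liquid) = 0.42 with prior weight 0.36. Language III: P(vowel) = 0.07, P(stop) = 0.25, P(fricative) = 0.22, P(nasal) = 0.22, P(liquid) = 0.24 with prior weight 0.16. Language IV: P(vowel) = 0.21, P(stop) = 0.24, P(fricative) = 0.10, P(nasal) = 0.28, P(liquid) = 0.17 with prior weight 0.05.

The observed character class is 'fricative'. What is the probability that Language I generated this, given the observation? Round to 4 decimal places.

The responsibility of component k is π_k f_k(x) divided by Σ_j π_j f_j(x).
Evaluate each component's likelihood at the observed value:
  f_I = P(fricative | comp) = 0.32
  f_II = P(fricative | comp) = 0.09
  f_III = P(fricative | comp) = 0.22
  f_IV = P(fricative | comp) = 0.10
Multiply by the mixture weights:
  π_I·f_I = 0.43 × 0.32 = 0.1376
  π_II·f_II = 0.36 × 0.09 = 0.0324
  π_III·f_III = 0.16 × 0.22 = 0.0352
  π_IV·f_IV = 0.05 × 0.1 = 0.005
Normaliser: 0.1376 + 0.0324 + 0.0352 + 0.005 = 0.2102
P(Language I | 'fricative') = 0.1376 / 0.2102 ≈ 0.6546

0.6546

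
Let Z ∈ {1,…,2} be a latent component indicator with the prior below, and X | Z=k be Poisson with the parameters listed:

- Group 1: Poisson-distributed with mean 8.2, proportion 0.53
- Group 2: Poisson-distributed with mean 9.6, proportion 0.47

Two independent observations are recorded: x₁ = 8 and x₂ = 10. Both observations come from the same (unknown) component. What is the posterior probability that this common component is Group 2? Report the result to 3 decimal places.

0.479

Posterior ∝ prior × likelihood, so P(k | x) ∝ π_k f_k(x); normalise over all components.
Since both observations come from the same component, the likelihood for component k is f_k(x₁)·f_k(x₂).
  L_1 = [0.139244] × [0.104031] = 0.0144856
  L_2 = [0.121178] × [0.124086] = 0.0150364
Unnormalised posteriors:
  π_1·L_1 = 0.53 × 0.0144856 = 0.00767736
  π_2·L_2 = 0.47 × 0.0150364 = 0.00706712
Sum: 0.00767736 + 0.00706712 = 0.0147445
P(Group 2 | x₁,x₂) ≈ 0.479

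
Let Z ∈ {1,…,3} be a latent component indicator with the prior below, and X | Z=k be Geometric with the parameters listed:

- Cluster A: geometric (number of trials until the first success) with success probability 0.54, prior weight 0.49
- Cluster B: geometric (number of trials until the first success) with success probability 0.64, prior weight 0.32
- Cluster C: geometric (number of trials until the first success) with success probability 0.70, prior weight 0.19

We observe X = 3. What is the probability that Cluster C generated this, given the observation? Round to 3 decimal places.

0.127

By Bayes' theorem, P(k | x) = w_k f_k(x) / Σ_j w_j f_j(x).
Component likelihoods at x = 3:
  p_A = 0.114264
  p_B = 0.082944
  p_C = 0.063
Unnormalised posteriors:
  w_A·p_A = 0.49 × 0.114264 = 0.0559894
  w_B·p_B = 0.32 × 0.082944 = 0.0265421
  w_C·p_C = 0.19 × 0.063 = 0.01197
Evidence: 0.0559894 + 0.0265421 + 0.01197 = 0.0945014
So the posterior for Cluster C is 0.01197 / 0.0945014 ≈ 0.127.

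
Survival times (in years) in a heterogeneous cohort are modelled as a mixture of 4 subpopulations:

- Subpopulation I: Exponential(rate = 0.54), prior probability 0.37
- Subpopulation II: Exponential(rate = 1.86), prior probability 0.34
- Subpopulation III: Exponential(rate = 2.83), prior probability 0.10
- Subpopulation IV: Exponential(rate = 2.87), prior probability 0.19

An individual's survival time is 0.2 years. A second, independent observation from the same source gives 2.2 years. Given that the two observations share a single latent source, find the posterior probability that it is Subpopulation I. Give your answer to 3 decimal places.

The responsibility of component k is w_k f_k(x) divided by Σ_j w_j f_j(x).
Since both observations come from the same component, the likelihood for component k is f_k(x₁)·f_k(x₂).
  f_I = [0.54·e^(−0.54·0.2) = 0.54·e^(−0.1080) = 0.484719] × [0.164608] = 0.0797888
  f_II = [1.86·e^(−1.86·0.2) = 1.86·e^(−0.3720) = 1.2822] × [0.0310728] = 0.0398415
  f_III = [2.83·e^(−2.83·0.2) = 2.83·e^(−0.5660) = 1.60685] × [0.00559589] = 0.00899176
  f_IV = [2.87·e^(−2.87·0.2) = 2.87·e^(−0.5740) = 1.61658] × [0.00519693] = 0.00840124
Weight by the priors:
  w_I·f_I = 0.37 × 0.0797888 = 0.0295219
  w_II·f_II = 0.34 × 0.0398415 = 0.0135461
  w_III·f_III = 0.10 × 0.00899176 = 0.000899176
  w_IV·f_IV = 0.19 × 0.00840124 = 0.00159624
Sum: 0.0295219 + 0.0135461 + 0.000899176 + 0.00159624 = 0.0455634
Responsibility of Subpopulation I: 0.0295219 / 0.0455634 ≈ 0.648

0.648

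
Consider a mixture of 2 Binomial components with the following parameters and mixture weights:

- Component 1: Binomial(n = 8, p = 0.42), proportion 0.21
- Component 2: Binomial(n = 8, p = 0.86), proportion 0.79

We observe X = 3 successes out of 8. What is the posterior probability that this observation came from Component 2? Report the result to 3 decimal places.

0.026

Apply Bayes' rule: the posterior for each component is proportional to its prior times its likelihood at x.
Component likelihoods at x = 3 successes out of 8:
  L_1 = 0.272318
  L_2 = 0.00191568
Prior × likelihood for each component:
  P(Z=1)·L_1 = 0.21 × 0.272318 = 0.0571867
  P(Z=2)·L_2 = 0.79 × 0.00191568 = 0.00151339
Evidence: 0.0571867 + 0.00151339 = 0.0587001
So the posterior for Component 2 is 0.00151339 / 0.0587001 ≈ 0.026.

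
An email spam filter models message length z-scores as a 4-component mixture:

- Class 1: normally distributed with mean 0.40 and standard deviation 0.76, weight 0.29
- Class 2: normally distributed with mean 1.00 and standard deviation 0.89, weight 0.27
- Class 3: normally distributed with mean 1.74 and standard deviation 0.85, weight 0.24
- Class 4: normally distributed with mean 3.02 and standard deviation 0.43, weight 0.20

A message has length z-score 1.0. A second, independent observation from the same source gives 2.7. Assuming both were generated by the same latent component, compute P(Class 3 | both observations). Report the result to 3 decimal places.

0.672

By Bayes' theorem, P(k | x) = w_k f_k(x) / Σ_j w_j f_j(x).
Since both observations come from the same component, the likelihood for component k is f_k(x₁)·f_k(x₂).
  f_1 = [(1/(0.76·√(2π)))·exp(−(1.0−0.40)²/(2·0.76²)) = 0.524924·exp(-0.31163) = 0.384375] × [0.00538685] = 0.00207057
  f_2 = [(1/(0.89·√(2π)))·exp(−(1.0−1.00)²/(2·0.89²)) = 0.448250·exp(-0.00000) = 0.44825] × [0.0723189] = 0.0324169
  f_3 = [(1/(0.85·√(2π)))·exp(−(1.0−1.74)²/(2·0.85²)) = 0.469344·exp(-0.37896) = 0.3213] × [0.24803] = 0.079692
  f_4 = [(1/(0.43·√(2π)))·exp(−(1.0−3.02)²/(2·0.43²)) = 0.927773·exp(-11.03407) = 1.49763e-05] × [0.703368] = 1.05339e-05
Unnormalised posteriors:
  w_1·f_1 = 0.29 × 0.00207057 = 0.000600465
  w_2·f_2 = 0.27 × 0.0324169 = 0.00875257
  w_3·f_3 = 0.24 × 0.079692 = 0.0191261
  w_4·f_4 = 0.20 × 1.05339e-05 = 2.10677e-06
Denominator: 0.000600465 + 0.00875257 + 0.0191261 + 2.10677e-06 = 0.0284812
Responsibility of Class 3: 0.0191261 / 0.0284812 ≈ 0.672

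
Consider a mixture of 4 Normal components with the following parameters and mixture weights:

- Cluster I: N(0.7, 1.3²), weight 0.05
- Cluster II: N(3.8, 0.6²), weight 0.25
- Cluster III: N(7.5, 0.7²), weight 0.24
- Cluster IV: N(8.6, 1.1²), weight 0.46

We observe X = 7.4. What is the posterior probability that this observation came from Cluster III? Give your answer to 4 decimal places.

By Bayes' theorem, P(k | x) = P(Z=k) f_k(x) / Σ_j P(Z=j) f_j(x).
Evaluate each component's likelihood at the observed value:
  f_I = 5.23689e-07
  f_II = 1.01265e-08
  f_III = 0.564132
  f_IV = 0.20003
Unnormalised posteriors:
  P(Z=I)·f_I = 0.05 × 5.23689e-07 = 2.61844e-08
  P(Z=II)·f_II = 0.25 × 1.01265e-08 = 2.53162e-09
  P(Z=III)·f_III = 0.24 × 0.564132 = 0.135392
  P(Z=IV)·f_IV = 0.46 × 0.20003 = 0.0920136
Marginal: 2.61844e-08 + 2.53162e-09 + 0.135392 + 0.0920136 = 0.227405
P(Cluster III | data) ≈ 0.5954

0.5954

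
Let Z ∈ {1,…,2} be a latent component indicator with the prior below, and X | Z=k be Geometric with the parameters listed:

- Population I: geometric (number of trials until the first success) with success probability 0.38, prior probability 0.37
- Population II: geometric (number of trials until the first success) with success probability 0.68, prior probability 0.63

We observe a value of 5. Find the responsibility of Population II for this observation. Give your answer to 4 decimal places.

The responsibility of component k is π_k f_k(x) divided by Σ_j π_j f_j(x).
Evaluate each component's likelihood at the observed value:
  f_I = 0.38·(1−0.38)^4 = 0.38·0.147763 = 0.0561501
  f_II = 0.68·(1−0.68)^4 = 0.68·0.0104858 = 0.00713032
Unnormalised posteriors:
  π_I·f_I = 0.37 × 0.0561501 = 0.0207755
  π_II·f_II = 0.63 × 0.00713032 = 0.0044921
Normaliser: 0.0207755 + 0.0044921 = 0.0252676
Responsibility of Population II: 0.0044921 / 0.0252676 ≈ 0.1778

0.1778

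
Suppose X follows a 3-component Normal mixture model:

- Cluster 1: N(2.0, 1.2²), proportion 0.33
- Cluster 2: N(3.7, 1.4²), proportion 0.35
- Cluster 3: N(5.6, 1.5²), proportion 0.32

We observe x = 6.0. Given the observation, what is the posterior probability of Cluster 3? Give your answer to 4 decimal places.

0.7575

The responsibility of component k is π_k f_k(x) divided by Σ_j π_j f_j(x).
Normal densities:
  f_1 = 0.00128523
  f_2 = 0.0739105
  f_3 = 0.256671
Multiply by the mixture weights:
  π_1·f_1 = 0.33 × 0.00128523 = 0.000424127
  π_2·f_2 = 0.35 × 0.0739105 = 0.0258687
  π_3·f_3 = 0.32 × 0.256671 = 0.0821348
Marginal: 0.000424127 + 0.0258687 + 0.0821348 = 0.108428
Responsibility of Cluster 3: 0.0821348 / 0.108428 ≈ 0.7575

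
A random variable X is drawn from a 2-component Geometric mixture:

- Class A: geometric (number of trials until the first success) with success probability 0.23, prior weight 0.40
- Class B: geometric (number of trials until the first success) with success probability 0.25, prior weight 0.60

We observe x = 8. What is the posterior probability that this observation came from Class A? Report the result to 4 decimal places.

By Bayes' theorem, P(k | x) = π_k f_k(x) / Σ_j π_j f_j(x).
Evaluate each component's likelihood at the observed value:
  L_A = 0.23·(1−0.23)^7 = 0.23·0.160485 = 0.0369116
  L_B = 0.25·(1−0.25)^7 = 0.25·0.133484 = 0.033371
Weight by the priors:
  π_A·L_A = 0.40 × 0.0369116 = 0.0147646
  π_B·L_B = 0.60 × 0.033371 = 0.0200226
Denominator: 0.0147646 + 0.0200226 = 0.0347872
Responsibility of Class A: 0.0147646 / 0.0347872 ≈ 0.4244

0.4244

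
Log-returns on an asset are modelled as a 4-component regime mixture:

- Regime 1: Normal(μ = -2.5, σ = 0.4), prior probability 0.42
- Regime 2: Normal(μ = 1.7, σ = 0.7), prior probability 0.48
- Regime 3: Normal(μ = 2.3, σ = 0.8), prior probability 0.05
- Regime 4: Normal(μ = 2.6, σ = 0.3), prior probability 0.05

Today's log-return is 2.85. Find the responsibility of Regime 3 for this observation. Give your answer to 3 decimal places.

0.143

Apply Bayes' rule: the posterior for each component is proportional to its prior times its likelihood at x.
Normal densities:
  f_1 = (1/(0.4·√(2π)))·exp(−(2.85−-2.5)²/(2·0.4²)) = 0.997356·exp(-89.44531) = 1.42313e-39
  f_2 = (1/(0.7·√(2π)))·exp(−(2.85−1.7)²/(2·0.7²)) = 0.569918·exp(-1.34949) = 0.147821
  f_3 = (1/(0.8·√(2π)))·exp(−(2.85−2.3)²/(2·0.8²)) = 0.498678·exp(-0.23633) = 0.393717
  f_4 = (1/(0.3·√(2π)))·exp(−(2.85−2.6)²/(2·0.3²)) = 1.329808·exp(-0.34722) = 0.939706
Weight by the priors:
  π_1·f_1 = 0.42 × 1.42313e-39 = 5.97714e-40
  π_2·f_2 = 0.48 × 0.147821 = 0.0709541
  π_3·f_3 = 0.05 × 0.393717 = 0.0196858
  π_4·f_4 = 0.05 × 0.939706 = 0.0469853
Sum: 5.97714e-40 + 0.0709541 + 0.0196858 + 0.0469853 = 0.137625
So the posterior for Regime 3 is 0.0196858 / 0.137625 ≈ 0.143.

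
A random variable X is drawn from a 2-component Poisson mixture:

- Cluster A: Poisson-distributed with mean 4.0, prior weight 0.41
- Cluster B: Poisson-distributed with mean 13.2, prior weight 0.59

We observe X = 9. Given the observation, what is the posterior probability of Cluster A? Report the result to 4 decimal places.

P(component k | x) = w_k·f_k(x) / marginal(x), where marginal(x) = Σ_j w_j·f_j(x).
Poisson probabilities:
  L_A = 0.0132312
  L_B = 0.0620462
Unnormalised posteriors:
  w_A·L_A = 0.41 × 0.0132312 = 0.00542479
  w_B·L_B = 0.59 × 0.0620462 = 0.0366073
Sum: 0.00542479 + 0.0366073 = 0.042032
Responsibility of Cluster A: 0.00542479 / 0.042032 ≈ 0.1291

0.1291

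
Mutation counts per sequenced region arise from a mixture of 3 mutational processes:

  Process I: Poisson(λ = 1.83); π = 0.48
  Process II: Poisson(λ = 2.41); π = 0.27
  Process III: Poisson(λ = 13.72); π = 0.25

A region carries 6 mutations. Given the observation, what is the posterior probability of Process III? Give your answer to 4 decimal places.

0.1936

P(component k | x) = P(Z=k)·f_k(x) / marginal(x), where marginal(x) = Σ_j P(Z=j)·f_j(x).
Evaluate each component's likelihood at the observed value:
  f_I = e^(−1.83)·1.83^6/6! = 0.00836787
  f_II = e^(−2.41)·2.41^6/6! = 0.0244411
  f_III = e^(−13.72)·13.72^6/6! = 0.0101923
Multiply by the mixture weights:
  P(Z=I)·f_I = 0.48 × 0.00836787 = 0.00401658
  P(Z=II)·f_II = 0.27 × 0.0244411 = 0.00659909
  P(Z=III)·f_III = 0.25 × 0.0101923 = 0.00254807
Denominator: 0.00401658 + 0.00659909 + 0.00254807 = 0.0131637
P(Process III | x) ≈ 0.1936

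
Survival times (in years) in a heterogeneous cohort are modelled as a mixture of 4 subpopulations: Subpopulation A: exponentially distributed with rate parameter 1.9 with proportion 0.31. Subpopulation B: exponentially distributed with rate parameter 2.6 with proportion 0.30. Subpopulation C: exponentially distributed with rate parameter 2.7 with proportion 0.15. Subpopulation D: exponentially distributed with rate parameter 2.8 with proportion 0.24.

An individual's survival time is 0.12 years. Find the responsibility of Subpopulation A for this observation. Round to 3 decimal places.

By Bayes' theorem, P(k | x) = P(Z=k) f_k(x) / Σ_j P(Z=j) f_j(x).
Evaluate each component's likelihood at the observed value:
  f_A = 1.51264
  f_B = 1.90315
  f_C = 1.95278
  f_D = 2.00094
Weight by the priors:
  P(Z=A)·f_A = 0.31 × 1.51264 = 0.468917
  P(Z=B)·f_B = 0.30 × 1.90315 = 0.570946
  P(Z=C)·f_C = 0.15 × 1.95278 = 0.292916
  P(Z=D)·f_D = 0.24 × 2.00094 = 0.480227
Evidence: 0.468917 + 0.570946 + 0.292916 + 0.480227 = 1.81301
P(Subpopulation A | the observation) = 0.468917 / 1.81301 ≈ 0.259

0.259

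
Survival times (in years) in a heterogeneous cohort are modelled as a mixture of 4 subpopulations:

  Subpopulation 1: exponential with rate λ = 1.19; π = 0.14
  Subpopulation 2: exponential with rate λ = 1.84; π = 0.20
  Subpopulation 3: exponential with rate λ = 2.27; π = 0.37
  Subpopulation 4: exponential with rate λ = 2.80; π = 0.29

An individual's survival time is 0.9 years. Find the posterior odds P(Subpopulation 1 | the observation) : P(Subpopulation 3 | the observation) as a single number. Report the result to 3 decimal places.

0.524

Since P(k|x) ∝ π_k f_k(x), the posterior odds are π_i f_i(x) / (π_j f_j(x)).
Component likelihoods at x = 0.9 years:
  f_1 = 0.407772
  f_2 = 0.351258
  f_3 = 0.294281
  f_4 = 0.225287
0.0570881 / 0.108884 ≈ 0.524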